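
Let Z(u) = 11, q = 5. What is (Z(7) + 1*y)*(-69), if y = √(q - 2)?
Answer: -759 - 69*√3 ≈ -878.51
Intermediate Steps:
y = √3 (y = √(5 - 2) = √3 ≈ 1.7320)
(Z(7) + 1*y)*(-69) = (11 + 1*√3)*(-69) = (11 + √3)*(-69) = -759 - 69*√3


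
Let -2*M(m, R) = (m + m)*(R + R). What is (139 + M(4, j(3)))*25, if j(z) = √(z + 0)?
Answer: 3475 - 200*√3 ≈ 3128.6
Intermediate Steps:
j(z) = √z
M(m, R) = -2*R*m (M(m, R) = -(m + m)*(R + R)/2 = -2*m*2*R/2 = -2*R*m)
(139 + M(4, j(3)))*25 = (139 - 2*√3*4)*25 = (139 - 8*√3)*25 = 3475 - 200*√3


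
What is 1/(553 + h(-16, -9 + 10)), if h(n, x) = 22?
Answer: 1/575 ≈ 0.0017391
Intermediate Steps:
1/(553 + h(-16, -9 + 10)) = 1/(553 + 22) = 1/575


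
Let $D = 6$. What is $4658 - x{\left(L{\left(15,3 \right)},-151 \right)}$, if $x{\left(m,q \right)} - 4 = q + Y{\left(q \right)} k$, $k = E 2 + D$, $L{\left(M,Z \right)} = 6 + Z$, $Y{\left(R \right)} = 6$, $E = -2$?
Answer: $4793$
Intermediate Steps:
$k = 2$ ($k = \left(-2\right) 2 + 6 = -4 + 6 = 2$)
$x{\left(m,q \right)} = 16 + q$ ($x{\left(m,q \right)} = 4 + \left(q + 6 \cdot 2\right) = 4 + \left(q + 12\right) = 4 + \left(12 + q\right) = 16 + q$)
$4658 - x{\left(L{\left(15,3 \right)},-151 \right)} = 4658 - \left(16 - 151\right) = 4658 - -135 = 4658 + 135 = 4793$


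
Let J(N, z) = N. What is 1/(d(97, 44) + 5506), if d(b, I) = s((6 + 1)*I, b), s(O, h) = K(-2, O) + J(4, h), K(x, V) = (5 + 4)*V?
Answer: 1/8282 ≈ 0.00012074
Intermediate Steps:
K(x, V) = 9*V
s(O, h) = 4 + 9*O (s(O, h) = 9*O + 4 = 4 + 9*O)
d(b, I) = 4 + 63*I (d(b, I) = 4 + 9*((6 + 1)*I) = 4 + 9*(7*I) = 4 + 63*I)
1/(d(97, 44) + 5506) = 1/((4 + 63*44) + 5506) = 1/((4 + 2772) + 5506) = 1/(2776 + 5506) = 1/8282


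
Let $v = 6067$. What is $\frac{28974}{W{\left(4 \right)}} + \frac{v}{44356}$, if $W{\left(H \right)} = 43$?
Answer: $\frac{1285431625}{1907308} \approx 673.95$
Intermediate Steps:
$\frac{28974}{W{\left(4 \right)}} + \frac{v}{44356} = \frac{28974}{43} + \frac{6067}{44356} = \frac{1285431625}{1907308}$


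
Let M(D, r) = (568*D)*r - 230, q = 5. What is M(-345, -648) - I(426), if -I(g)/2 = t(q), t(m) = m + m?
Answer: 126981870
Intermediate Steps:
t(m) = 2*m
I(g) = -20 (I(g) = -4*5 = -2*10 = -20)
M(D, r) = -230 + 568*D*r (M(D, r) = 568*D*r - 230 = -230 + 568*D*r)
M(-345, -648) - I(426) = (-230 + 568*(-345)*(-648)) - 1*(-20) = (-230 + 126982080) + 20 = 126981850 + 20 = 126981870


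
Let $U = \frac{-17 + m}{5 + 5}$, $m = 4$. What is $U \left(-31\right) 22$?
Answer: $\frac{4433}{5} \approx 886.6$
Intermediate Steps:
$U = - \frac{13}{10}$ ($U = \frac{-17 + 4}{5 + 5} = - \frac{13}{10} \approx -1.3$)
$U \left(-31\right) 22 = \left(- \frac{13}{10}\right) \left(-31\right) 22 = \frac{403}{10} \cdot 22 = \frac{4433}{5}$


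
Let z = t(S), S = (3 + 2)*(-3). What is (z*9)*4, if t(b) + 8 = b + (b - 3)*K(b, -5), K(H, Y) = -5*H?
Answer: -49428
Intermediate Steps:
S = -15 (S = 5*(-3) = -15)
t(b) = -8 + b - 5*b*(-3 + b) (t(b) = -8 + (b + (b - 3)*(-5*b)) = -8 + (b + (-3 + b)*(-5*b)) = -8 + (b - 5*b*(-3 + b)) = -8 + b - 5*b*(-3 + b))
z = -1373 (z = -8 - 5*(-15)² + 16*(-15) = -8 - 5*225 - 240 = -8 - 1125 - 240 = -1373)
(z*9)*4 = -1373*9*4 = -12357*4 = -49428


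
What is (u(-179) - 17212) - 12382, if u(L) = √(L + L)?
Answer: -29594 + I*√358 ≈ -29594.0 + 18.921*I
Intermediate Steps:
u(L) = √2*√L (u(L) = √(2*L) = √2*√L)
(u(-179) - 17212) - 12382 = (√2*√(-179) - 17212) - 12382 = (√2*(I*√179) - 17212) - 12382 = (I*√358 - 17212) - 12382 = (-17212 + I*√358) - 12382 = -29594 + I*√358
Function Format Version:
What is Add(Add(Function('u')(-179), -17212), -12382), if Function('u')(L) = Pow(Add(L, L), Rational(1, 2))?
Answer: Add(-29594, Mul(I, Pow(358, Rational(1, 2)))) ≈ Add(-29594., Mul(18.921, I))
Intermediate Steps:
Function('u')(L) = Mul(Pow(2, Rational(1, 2)), Pow(L, Rational(1, 2))) (Function('u')(L) = Pow(Mul(2, L), Rational(1, 2)) = Mul(Pow(2, Rational(1, 2)), Pow(L, Rational(1, 2))))
Add(Add(Function('u')(-179), -17212), -12382) = Add(Add(Mul(Pow(2, Rational(1, 2)), Pow(-179, Rational(1, 2))), -17212), -12382) = Add(Add(Mul(Pow(2, Rational(1, 2)), Mul(I, Pow(179, Rational(1, 2)))), -17212), -12382) = Add(Add(Mul(I, Pow(358, Rational(1, 2))), -17212), -12382) = Add(Add(-17212, Mul(I, Pow(358, Rational(1, 2)))), -12382) = Add(-29594, Mul(I, Pow(358, Rational(1, 2))))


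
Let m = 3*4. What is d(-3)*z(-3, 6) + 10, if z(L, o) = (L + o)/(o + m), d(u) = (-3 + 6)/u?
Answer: 59/6 ≈ 9.8333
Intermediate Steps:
m = 12
d(u) = 3/u
z(L, o) = (L + o)/(12 + o) (z(L, o) = (L + o)/(o + 12) = (L + o)/(12 + o))
d(-3)*z(-3, 6) + 10 = (3/(-3))*((-3 + 6)/(12 + 6)) + 10 = (3*(-1/3))*(3/18) + 10 = -3/18 + 10 = -1*1/6 + 10 = -1/6 + 10 = 59/6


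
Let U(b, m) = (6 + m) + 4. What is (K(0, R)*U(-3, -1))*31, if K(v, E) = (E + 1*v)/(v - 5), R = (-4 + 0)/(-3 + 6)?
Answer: 372/5 ≈ 74.400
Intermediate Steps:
R = -4/3 ≈ -1.3333
K(v, E) = (E + v)/(-5 + v)
U(b, m) = 10 + m
(K(0, R)*U(-3, -1))*31 = (((-4/3 + 0)/(-5 + 0))*(10 - 1))*31 = ((-4/3/(-5))*9)*31 = (-⅕*(-4/3)*9)*31 = ((4/15)*9)*31 = (12/5)*31 = 372/5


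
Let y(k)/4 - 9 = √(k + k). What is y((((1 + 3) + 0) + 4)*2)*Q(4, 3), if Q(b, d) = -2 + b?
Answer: 72 + 32*√2 ≈ 117.25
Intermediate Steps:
y(k) = 36 + 4*√2*√k (y(k) = 36 + 4*√(k + k) = 36 + 4*√(2*k) = 36 + 4*(√2*√k) = 36 + 4*√2*√k)
y((((1 + 3) + 0) + 4)*2)*Q(4, 3) = (36 + 4*√2*√((((1 + 3) + 0) + 4)*2))*(-2 + 4) = (36 + 4*√2*√(((4 + 0) + 4)*2))*2 = (36 + 4*√2*√((4 + 4)*2))*2 = (36 + 4*√2*√(8*2))*2 = (36 + 4*√2*√16)*2 = (36 + 4*√2*4)*2 = (36 + 16*√2)*2 = 72 + 32*√2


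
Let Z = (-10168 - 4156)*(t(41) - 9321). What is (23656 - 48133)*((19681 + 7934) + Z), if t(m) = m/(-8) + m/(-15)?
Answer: -32714534071027/10 ≈ -3.2715e+12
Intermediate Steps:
t(m) = -23*m/120 (t(m) = m*(-⅛) + m*(-1/15) = -m/8 - m/15 = -23*m/120)
Z = 4008797003/30 (Z = (-10168 - 4156)*(-23/120*41 - 9321) = -14324*(-943/120 - 9321) = -14324*(-1119463/120) = 4008797003/30 ≈ 1.3363e+8)
(23656 - 48133)*((19681 + 7934) + Z) = (23656 - 48133)*((19681 + 7934) + 4008797003/30) = -24477*(27615 + 4008797003/30) = -24477*4009625453/30 = -32714534071027/10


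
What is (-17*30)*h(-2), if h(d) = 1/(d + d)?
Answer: 255/2 ≈ 127.50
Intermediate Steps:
h(d) = 1/(2*d)
(-17*30)*h(-2) = (-17*30)*((½)/(-2)) = -255*(-1)/2 = -510*(-¼) = 255/2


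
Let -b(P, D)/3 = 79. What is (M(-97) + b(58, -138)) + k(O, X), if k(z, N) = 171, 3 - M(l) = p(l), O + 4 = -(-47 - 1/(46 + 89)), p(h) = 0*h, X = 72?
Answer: -63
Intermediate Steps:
b(P, D) = -237 (b(P, D) = -3*79 = -237)
p(h) = 0
O = 5806/135 (O = -4 - (-47 - 1/(46 + 89)) = -4 - (-47 - 1/135) = -4 - 1*(-6346/135) = -4 + 6346/135 = 5806/135 ≈ 43.007)
M(l) = 3 (M(l) = 3 - 1*0 = 3 + 0 = 3)
(M(-97) + b(58, -138)) + k(O, X) = (3 - 237) + 171 = -234 + 171 = -63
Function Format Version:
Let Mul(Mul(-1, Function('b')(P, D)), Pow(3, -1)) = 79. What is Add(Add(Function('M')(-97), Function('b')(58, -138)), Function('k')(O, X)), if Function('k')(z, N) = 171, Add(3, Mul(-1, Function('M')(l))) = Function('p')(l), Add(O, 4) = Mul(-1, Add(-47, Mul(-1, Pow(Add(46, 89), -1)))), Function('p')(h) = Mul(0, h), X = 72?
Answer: -63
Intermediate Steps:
Function('b')(P, D) = -237 (Function('b')(P, D) = Mul(-3, 79) = -237)
Function('p')(h) = 0
O = Rational(5806, 135) (O = Add(-4, Mul(-1, Add(-47, Mul(-1, Pow(Add(46, 89), -1))))) = Add(-4, Mul(-1, Add(-47, Mul(-1, Pow(135, -1))))) = Add(-4, Mul(-1, Add(-47, Mul(-1, Rational(1, 135))))) = Add(-4, Mul(-1, Add(-47, Rational(-1, 135)))) = Add(-4, Mul(-1, Rational(-6346, 135))) = Add(-4, Rational(6346, 135)) = Rational(5806, 135) ≈ 43.007)
Function('M')(l) = 3 (Function('M')(l) = Add(3, Mul(-1, 0)) = Add(3, 0) = 3)
Add(Add(Function('M')(-97), Function('b')(58, -138)), Function('k')(O, X)) = Add(Add(3, -237), 171) = Add(-234, 171) = -63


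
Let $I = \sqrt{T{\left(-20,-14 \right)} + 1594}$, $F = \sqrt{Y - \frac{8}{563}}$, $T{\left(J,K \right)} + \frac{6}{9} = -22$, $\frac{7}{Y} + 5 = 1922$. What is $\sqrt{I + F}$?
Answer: $\frac{\sqrt{4793522187 \sqrt{14142} + 39973 i \sqrt{1366477005}}}{119919} \approx 6.296 + 0.0081601 i$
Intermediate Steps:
$Y = \frac{7}{1917}$ ($Y = \frac{7}{-5 + 1922} = \frac{7}{1917} \approx 0.0036515$)
$T{\left(J,K \right)} = - \frac{68}{3}$ ($T{\left(J,K \right)} = - \frac{2}{3} - 22 = - \frac{68}{3}$)
$F = \frac{i \sqrt{1366477005}}{359757}$ ($F = \sqrt{\frac{7}{1917} - \frac{8}{563}} = \sqrt{- \frac{11395}{1079271}} = \frac{i \sqrt{1366477005}}{359757} \approx 0.10275 i$)
$I = \frac{\sqrt{14142}}{3}$ ($I = \sqrt{- \frac{68}{3} + 1594} = \sqrt{\frac{4714}{3}} = \frac{\sqrt{14142}}{3} \approx 39.64$)
$\sqrt{I + F} = \sqrt{\frac{\sqrt{14142}}{3} + \frac{i \sqrt{1366477005}}{359757}}$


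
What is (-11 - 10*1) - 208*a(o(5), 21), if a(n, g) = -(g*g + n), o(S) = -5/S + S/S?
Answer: 91707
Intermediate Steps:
o(S) = 1 - 5/S (o(S) = -5/S + 1 = 1 - 5/S)
a(n, g) = -n - g² (a(n, g) = -(g² + n) = -(n + g²) = -n - g²)
(-11 - 10*1) - 208*a(o(5), 21) = (-11 - 10*1) - 208*(-(-5 + 5)/5 - 1*21²) = (-11 - 10) - 208*(-0/5 - 1*441) = -21 - 208*(-1*0 - 441) = -21 - 208*(0 - 441) = -21 - 208*(-441) = -21 + 91728 = 91707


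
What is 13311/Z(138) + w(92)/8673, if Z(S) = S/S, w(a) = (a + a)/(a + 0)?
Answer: 115446305/8673 ≈ 13311.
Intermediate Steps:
w(a) = 2 (w(a) = (2*a)/a = 2)
Z(S) = 1
13311/Z(138) + w(92)/8673 = 13311/1 + 2/8673 = 13311*1 + 2*(1/8673) = 13311 + 2/8673 = 115446305/8673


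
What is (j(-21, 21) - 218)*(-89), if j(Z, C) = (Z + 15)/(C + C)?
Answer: 135903/7 ≈ 19415.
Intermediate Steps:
j(Z, C) = (15 + Z)/(2*C) (j(Z, C) = (15 + Z)/((2*C)) = (15 + Z)*(1/(2*C)) = (15 + Z)/(2*C))
(j(-21, 21) - 218)*(-89) = ((1/2)*(15 - 21)/21 - 218)*(-89) = ((1/2)*(1/21)*(-6) - 218)*(-89) = (-1/7 - 218)*(-89) = -1527/7*(-89) = 135903/7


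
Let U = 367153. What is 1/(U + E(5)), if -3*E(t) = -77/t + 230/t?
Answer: 5/1835714 ≈ 2.7237e-6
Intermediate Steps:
E(t) = -51/t (E(t) = -(-77/t + 230/t)/3 = -51/t)
1/(U + E(5)) = 1/(367153 - 51/5) = 1/(1835714/5) = 5/1835714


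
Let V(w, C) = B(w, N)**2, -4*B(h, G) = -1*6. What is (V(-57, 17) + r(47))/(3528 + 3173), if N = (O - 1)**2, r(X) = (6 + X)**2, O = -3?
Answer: 11245/26804 ≈ 0.41953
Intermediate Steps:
N = 16 (N = (-3 - 1)**2 = (-4)**2 = 16)
B(h, G) = 3/2 (B(h, G) = -(-1)*6/4 = -1/4*(-6) = 3/2)
V(w, C) = 9/4 (V(w, C) = (3/2)**2 = 9/4)
(V(-57, 17) + r(47))/(3528 + 3173) = (9/4 + (6 + 47)**2)/(3528 + 3173) = (9/4 + 53**2)/6701 = (9/4 + 2809)*(1/6701) = (11245/4)*(1/6701) = 11245/26804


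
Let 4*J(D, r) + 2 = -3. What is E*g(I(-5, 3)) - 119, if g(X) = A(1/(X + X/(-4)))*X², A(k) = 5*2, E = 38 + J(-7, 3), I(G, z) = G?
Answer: 18137/2 ≈ 9068.5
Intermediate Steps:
J(D, r) = -5/4 (J(D, r) = -½ + (¼)*(-3) = -½ - ¾ = -5/4)
E = 147/4 (E = 38 - 5/4 = 147/4 ≈ 36.750)
A(k) = 10
g(X) = 10*X²
E*g(I(-5, 3)) - 119 = 147*(10*(-5)²)/4 - 119 = 147*(10*25)/4 - 119 = (147/4)*250 - 119 = 18375/2 - 119 = 18137/2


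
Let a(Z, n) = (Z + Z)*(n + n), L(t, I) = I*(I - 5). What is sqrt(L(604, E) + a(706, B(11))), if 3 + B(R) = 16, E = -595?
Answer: 4*sqrt(24607) ≈ 627.46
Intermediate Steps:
L(t, I) = I*(-5 + I)
B(R) = 13 (B(R) = -3 + 16 = 13)
a(Z, n) = 4*Z*n (a(Z, n) = (2*Z)*(2*n) = 4*Z*n)
sqrt(L(604, E) + a(706, B(11))) = sqrt(-595*(-5 - 595) + 4*706*13) = sqrt(-595*(-600) + 36712) = sqrt(357000 + 36712) = sqrt(393712) = 4*sqrt(24607)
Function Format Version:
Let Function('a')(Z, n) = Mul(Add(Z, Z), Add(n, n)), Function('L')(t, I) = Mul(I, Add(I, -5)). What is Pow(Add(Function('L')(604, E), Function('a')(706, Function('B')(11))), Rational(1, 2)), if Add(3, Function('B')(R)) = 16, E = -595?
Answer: Mul(4, Pow(24607, Rational(1, 2))) ≈ 627.46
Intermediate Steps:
Function('L')(t, I) = Mul(I, Add(-5, I))
Function('B')(R) = 13 (Function('B')(R) = Add(-3, 16) = 13)
Function('a')(Z, n) = Mul(4, Z, n) (Function('a')(Z, n) = Mul(Mul(2, Z), Mul(2, n)) = Mul(4, Z, n))
Pow(Add(Function('L')(604, E), Function('a')(706, Function('B')(11))), Rational(1, 2)) = Pow(Add(Mul(-595, Add(-5, -595)), Mul(4, 706, 13)), Rational(1, 2)) = Pow(Add(Mul(-595, -600), 36712), Rational(1, 2)) = Pow(Add(357000, 36712), Rational(1, 2)) = Pow(393712, Rational(1, 2)) = Mul(4, Pow(24607, Rational(1, 2)))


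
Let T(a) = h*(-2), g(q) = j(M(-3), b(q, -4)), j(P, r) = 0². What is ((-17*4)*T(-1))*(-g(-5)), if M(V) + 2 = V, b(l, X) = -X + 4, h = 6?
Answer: 0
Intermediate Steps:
b(l, X) = 4 - X
M(V) = -2 + V
j(P, r) = 0
g(q) = 0
T(a) = -12 (T(a) = 6*(-2) = -12)
((-17*4)*T(-1))*(-g(-5)) = (-17*4*(-12))*(-1*0) = -68*(-12)*0 = 816*0 = 0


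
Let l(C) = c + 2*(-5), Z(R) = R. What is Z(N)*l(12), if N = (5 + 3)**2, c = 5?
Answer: -320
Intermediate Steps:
N = 64 (N = 8**2 = 64)
l(C) = -5 (l(C) = 5 + 2*(-5) = 5 - 10 = -5)
Z(N)*l(12) = 64*(-5) = -320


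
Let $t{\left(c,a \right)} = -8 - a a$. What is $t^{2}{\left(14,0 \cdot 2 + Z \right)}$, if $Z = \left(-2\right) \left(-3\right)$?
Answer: $1936$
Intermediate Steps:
$Z = 6$
$t{\left(c,a \right)} = -8 - a^{2}$
$t^{2}{\left(14,0 \cdot 2 + Z \right)} = \left(-8 - \left(0 \cdot 2 + 6\right)^{2}\right)^{2} = \left(-8 - \left(0 + 6\right)^{2}\right)^{2} = \left(-8 - 6^{2}\right)^{2} = \left(-8 - 36\right)^{2} = \left(-44\right)^{2} = 1936$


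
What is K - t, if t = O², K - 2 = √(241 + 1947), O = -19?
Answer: -359 + 2*√547 ≈ -312.22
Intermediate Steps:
K = 2 + 2*√547 (K = 2 + √(241 + 1947) = 2 + √2188 = 2 + 2*√547 ≈ 48.776)
t = 361 (t = (-19)² = 361)
K - t = (2 + 2*√547) - 1*361 = (2 + 2*√547) - 361 = -359 + 2*√547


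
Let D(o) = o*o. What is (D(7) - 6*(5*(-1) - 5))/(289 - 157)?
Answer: 109/132 ≈ 0.82576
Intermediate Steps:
D(o) = o²
(D(7) - 6*(5*(-1) - 5))/(289 - 157) = (7² - 6*(5*(-1) - 5))/(289 - 157) = (49 - 6*(-5 - 5))/132 = (49 - 6*(-10))*(1/132) = (49 + 60)*(1/132) = 109*(1/132) = 109/132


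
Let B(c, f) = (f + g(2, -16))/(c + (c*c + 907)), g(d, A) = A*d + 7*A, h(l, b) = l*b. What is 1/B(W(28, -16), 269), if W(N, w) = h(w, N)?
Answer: 201163/125 ≈ 1609.3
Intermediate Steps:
h(l, b) = b*l
W(N, w) = N*w
g(d, A) = 7*A + A*d
B(c, f) = (-144 + f)/(907 + c + c²) (B(c, f) = (f - 16*(7 + 2))/(c + (c*c + 907)) = (f - 16*9)/(c + (c² + 907)) = (f - 144)/(c + (907 + c²)) = (-144 + f)/(907 + c + c²))
1/B(W(28, -16), 269) = 1/((-144 + 269)/(907 + 28*(-16) + (28*(-16))²)) = 1/(125/(907 - 448 + (-448)²)) = 1/(125/(907 - 448 + 200704)) = 1/(125/201163) = 201163/125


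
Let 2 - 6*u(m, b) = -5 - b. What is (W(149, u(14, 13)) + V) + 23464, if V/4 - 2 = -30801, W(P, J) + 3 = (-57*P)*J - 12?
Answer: -128057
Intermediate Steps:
u(m, b) = 7/6 + b/6 (u(m, b) = ⅓ - (-5 - b)/6 = ⅓ + (⅚ + b/6) = 7/6 + b/6)
W(P, J) = -15 - 57*J*P (W(P, J) = -3 + ((-57*P)*J - 12) = -3 + (-57*J*P - 12) = -3 + (-12 - 57*J*P) = -15 - 57*J*P)
V = -123196 (V = 8 + 4*(-30801) = 8 - 123204 = -123196)
(W(149, u(14, 13)) + V) + 23464 = ((-15 - 57*(7/6 + (⅙)*13)*149) - 123196) + 23464 = ((-15 - 57*(7/6 + 13/6)*149) - 123196) + 23464 = ((-15 - 57*10/3*149) - 123196) + 23464 = ((-15 - 28310) - 123196) + 23464 = (-28325 - 123196) + 23464 = -151521 + 23464 = -128057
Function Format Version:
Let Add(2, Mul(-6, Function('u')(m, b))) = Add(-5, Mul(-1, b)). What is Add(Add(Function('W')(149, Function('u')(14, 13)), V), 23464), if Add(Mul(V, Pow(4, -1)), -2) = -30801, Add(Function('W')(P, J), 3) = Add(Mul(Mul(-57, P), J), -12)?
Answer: -128057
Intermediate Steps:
Function('u')(m, b) = Add(Rational(7, 6), Mul(Rational(1, 6), b)) (Function('u')(m, b) = Add(Rational(1, 3), Mul(Rational(-1, 6), Add(-5, Mul(-1, b)))) = Add(Rational(1, 3), Add(Rational(5, 6), Mul(Rational(1, 6), b))) = Add(Rational(7, 6), Mul(Rational(1, 6), b)))
Function('W')(P, J) = Add(-15, Mul(-57, J, P)) (Function('W')(P, J) = Add(-3, Add(Mul(Mul(-57, P), J), -12)) = Add(-3, Add(Mul(-57, J, P), -12)) = Add(-3, Add(-12, Mul(-57, J, P))) = Add(-15, Mul(-57, J, P)))
V = -123196 (V = Add(8, Mul(4, -30801)) = Add(8, -123204) = -123196)
Add(Add(Function('W')(149, Function('u')(14, 13)), V), 23464) = Add(Add(Add(-15, Mul(-57, Add(Rational(7, 6), Mul(Rational(1, 6), 13)), 149)), -123196), 23464) = Add(Add(Add(-15, Mul(-57, Add(Rational(7, 6), Rational(13, 6)), 149)), -123196), 23464) = Add(Add(Add(-15, Mul(-57, Rational(10, 3), 149)), -123196), 23464) = Add(Add(Add(-15, -28310), -123196), 23464) = Add(Add(-28325, -123196), 23464) = Add(-151521, 23464) = -128057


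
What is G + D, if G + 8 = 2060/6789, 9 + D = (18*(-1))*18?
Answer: -2312989/6789 ≈ -340.70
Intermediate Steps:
D = -333 (D = -9 + (18*(-1))*18 = -9 - 18*18 = -9 - 324 = -333)
G = -52252/6789 (G = -8 + 2060/6789 = -52252/6789 ≈ -7.6966)
G + D = -52252/6789 - 333 = -2312989/6789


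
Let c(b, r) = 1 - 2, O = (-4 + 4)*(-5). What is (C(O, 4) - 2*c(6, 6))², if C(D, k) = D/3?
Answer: 4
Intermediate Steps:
O = 0 (O = 0*(-5) = 0)
c(b, r) = -1
C(D, k) = D/3 (C(D, k) = D*(⅓) = D/3)
(C(O, 4) - 2*c(6, 6))² = ((⅓)*0 - 2*(-1))² = (0 + 2)² = 2² = 4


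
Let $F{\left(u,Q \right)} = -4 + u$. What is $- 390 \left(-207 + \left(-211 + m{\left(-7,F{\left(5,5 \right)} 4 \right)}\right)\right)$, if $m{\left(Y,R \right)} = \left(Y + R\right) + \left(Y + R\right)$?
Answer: $165360$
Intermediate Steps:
$m{\left(Y,R \right)} = 2 R + 2 Y$ ($m{\left(Y,R \right)} = \left(R + Y\right) + \left(R + Y\right) = 2 R + 2 Y$)
$- 390 \left(-207 + \left(-211 + m{\left(-7,F{\left(5,5 \right)} 4 \right)}\right)\right) = - 390 \left(-207 - \left(225 - 2 \left(-4 + 5\right) 4\right)\right) = - 390 \left(-207 - \left(225 - 2 \cdot 4\right)\right) = - 390 \left(-207 + \left(-211 + \left(2 \cdot 4 - 14\right)\right)\right) = - 390 \left(-207 + \left(-211 + \left(8 - 14\right)\right)\right) = - 390 \left(-207 - 217\right) = \left(-390\right) \left(-424\right) = 165360$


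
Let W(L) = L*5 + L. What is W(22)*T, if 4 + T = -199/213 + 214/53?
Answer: -445324/3763 ≈ -118.34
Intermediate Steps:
T = -10121/11289 (T = -4 + (-199/213 + 214/53) = -4 + 35035/11289 = -10121/11289 ≈ -0.89654)
W(L) = 6*L (W(L) = 5*L + L = 6*L)
W(22)*T = (6*22)*(-10121/11289) = 132*(-10121/11289) = -445324/3763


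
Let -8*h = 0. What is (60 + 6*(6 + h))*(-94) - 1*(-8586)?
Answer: -438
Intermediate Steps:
h = 0 (h = -1/8*0 = 0)
(60 + 6*(6 + h))*(-94) - 1*(-8586) = (60 + 6*(6 + 0))*(-94) - 1*(-8586) = (60 + 6*6)*(-94) + 8586 = (60 + 36)*(-94) + 8586 = 96*(-94) + 8586 = -9024 + 8586 = -438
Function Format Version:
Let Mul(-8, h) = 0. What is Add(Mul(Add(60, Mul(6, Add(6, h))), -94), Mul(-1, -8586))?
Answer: -438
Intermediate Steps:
h = 0 (h = Mul(Rational(-1, 8), 0) = 0)
Add(Mul(Add(60, Mul(6, Add(6, h))), -94), Mul(-1, -8586)) = Add(Mul(Add(60, Mul(6, Add(6, 0))), -94), Mul(-1, -8586)) = Add(Mul(Add(60, Mul(6, 6)), -94), 8586) = Add(Mul(Add(60, 36), -94), 8586) = Add(Mul(96, -94), 8586) = Add(-9024, 8586) = -438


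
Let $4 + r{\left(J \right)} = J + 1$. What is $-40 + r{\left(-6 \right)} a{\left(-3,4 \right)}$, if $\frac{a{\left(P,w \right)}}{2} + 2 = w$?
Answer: $-76$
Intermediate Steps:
$r{\left(J \right)} = -3 + J$ ($r{\left(J \right)} = -4 + \left(J + 1\right) = -4 + \left(1 + J\right) = -3 + J$)
$a{\left(P,w \right)} = -4 + 2 w$
$-40 + r{\left(-6 \right)} a{\left(-3,4 \right)} = -40 + \left(-3 - 6\right) \left(-4 + 2 \cdot 4\right) = -40 - 9 \left(-4 + 8\right) = -40 - 36 = -76$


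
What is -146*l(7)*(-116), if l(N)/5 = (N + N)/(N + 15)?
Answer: 592760/11 ≈ 53887.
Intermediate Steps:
l(N) = 10*N/(15 + N) (l(N) = 5*((N + N)/(N + 15)) = 5*((2*N)/(15 + N)) = 5*(2*N/(15 + N)) = 10*N/(15 + N))
-146*l(7)*(-116) = -1460*7/(15 + 7)*(-116) = -1460*7/22*(-116) = -146*35/11*(-116) = -5110/11*(-116) = 592760/11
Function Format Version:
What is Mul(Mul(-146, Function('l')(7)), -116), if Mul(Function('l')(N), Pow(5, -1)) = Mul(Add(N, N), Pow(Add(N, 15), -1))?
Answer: Rational(592760, 11) ≈ 53887.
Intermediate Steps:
Function('l')(N) = Mul(10, N, Pow(Add(15, N), -1)) (Function('l')(N) = Mul(5, Mul(Add(N, N), Pow(Add(N, 15), -1))) = Mul(5, Mul(Mul(2, N), Pow(Add(15, N), -1))) = Mul(5, Mul(2, N, Pow(Add(15, N), -1))) = Mul(10, N, Pow(Add(15, N), -1)))
Mul(Mul(-146, Function('l')(7)), -116) = Mul(Mul(-146, Mul(10, 7, Pow(Add(15, 7), -1))), -116) = Mul(Mul(-146, Mul(10, 7, Pow(22, -1))), -116) = Mul(Mul(-146, Mul(10, 7, Rational(1, 22))), -116) = Mul(Mul(-146, Rational(35, 11)), -116) = Mul(Rational(-5110, 11), -116) = Rational(592760, 11)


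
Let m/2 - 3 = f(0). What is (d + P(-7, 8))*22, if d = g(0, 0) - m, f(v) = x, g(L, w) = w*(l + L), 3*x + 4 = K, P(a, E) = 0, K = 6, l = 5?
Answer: -484/3 ≈ -161.33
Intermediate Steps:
x = 2/3 (x = -4/3 + (1/3)*6 = -4/3 + 2 = 2/3 ≈ 0.66667)
g(L, w) = w*(5 + L)
f(v) = 2/3
m = 22/3 (m = 6 + 2*(2/3) = 6 + 4/3 = 22/3 ≈ 7.3333)
d = -22/3 (d = 0*(5 + 0) - 1*22/3 = 0*5 - 22/3 = 0 - 22/3 = -22/3 ≈ -7.3333)
(d + P(-7, 8))*22 = (-22/3 + 0)*22 = -22/3*22 = -484/3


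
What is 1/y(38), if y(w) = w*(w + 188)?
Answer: 1/8588 ≈ 0.00011644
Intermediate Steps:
y(w) = w*(188 + w)
1/y(38) = 1/(38*(188 + 38)) = 1/(38*226) = 1/8588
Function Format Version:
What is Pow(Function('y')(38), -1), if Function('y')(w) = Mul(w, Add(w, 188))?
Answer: Rational(1, 8588) ≈ 0.00011644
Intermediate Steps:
Function('y')(w) = Mul(w, Add(188, w))
Pow(Function('y')(38), -1) = Pow(Mul(38, Add(188, 38)), -1) = Pow(Mul(38, 226), -1) = Pow(8588, -1) = Rational(1, 8588)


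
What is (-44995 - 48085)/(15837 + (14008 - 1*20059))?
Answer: -46540/4893 ≈ -9.5116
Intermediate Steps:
(-44995 - 48085)/(15837 + (14008 - 1*20059)) = -93080/(15837 + (14008 - 20059)) = -93080/(15837 - 6051) = -93080/9786 = -93080*1/9786 = -46540/4893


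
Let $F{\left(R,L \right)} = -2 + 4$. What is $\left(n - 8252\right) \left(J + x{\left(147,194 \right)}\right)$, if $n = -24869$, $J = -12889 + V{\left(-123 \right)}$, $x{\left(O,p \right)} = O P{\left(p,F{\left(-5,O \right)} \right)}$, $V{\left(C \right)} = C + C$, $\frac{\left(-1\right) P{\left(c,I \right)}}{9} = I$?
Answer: $522682501$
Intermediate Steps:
$F{\left(R,L \right)} = 2$
$P{\left(c,I \right)} = - 9 I$
$V{\left(C \right)} = 2 C$
$x{\left(O,p \right)} = - 18 O$ ($x{\left(O,p \right)} = O \left(\left(-9\right) 2\right) = O \left(-18\right) = - 18 O$)
$J = -13135$ ($J = -12889 + 2 \left(-123\right) = -12889 - 246 = -13135$)
$\left(n - 8252\right) \left(J + x{\left(147,194 \right)}\right) = \left(-24869 - 8252\right) \left(-13135 - 2646\right) = - 33121 \left(-13135 - 2646\right) = \left(-33121\right) \left(-15781\right) = 522682501$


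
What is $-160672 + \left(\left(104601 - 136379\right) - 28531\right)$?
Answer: $-220981$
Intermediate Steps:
$-160672 + \left(\left(104601 - 136379\right) - 28531\right) = -160672 - 60309 = -220981$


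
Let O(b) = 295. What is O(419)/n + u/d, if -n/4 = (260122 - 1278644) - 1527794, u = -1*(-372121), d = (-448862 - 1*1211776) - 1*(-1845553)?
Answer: 3790205174869/1883408092560 ≈ 2.0124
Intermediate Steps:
d = 184915 (d = (-448862 - 1211776) + 1845553 = -1660638 + 1845553 = 184915)
u = 372121
n = 10185264 (n = -4*((260122 - 1278644) - 1527794) = -4*(-1018522 - 1527794) = -4*(-2546316) = 10185264)
O(419)/n + u/d = 295/10185264 + 372121/184915 = 3790205174869/1883408092560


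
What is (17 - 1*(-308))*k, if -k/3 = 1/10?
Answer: -195/2 ≈ -97.500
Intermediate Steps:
k = -3/10 ≈ -0.30000
(17 - 1*(-308))*k = (17 - 1*(-308))*(-3/10) = (17 + 308)*(-3/10) = 325*(-3/10) = -195/2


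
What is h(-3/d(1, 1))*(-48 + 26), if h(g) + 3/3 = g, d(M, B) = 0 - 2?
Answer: -11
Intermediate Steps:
d(M, B) = -2
h(g) = -1 + g
h(-3/d(1, 1))*(-48 + 26) = (-1 - 3/(-2))*(-48 + 26) = (-1 - 3*(-½))*(-22) = (-1 + 3/2)*(-22) = (½)*(-22) = -11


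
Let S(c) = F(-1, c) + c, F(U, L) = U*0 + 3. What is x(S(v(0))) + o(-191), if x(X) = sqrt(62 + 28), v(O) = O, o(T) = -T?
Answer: 191 + 3*sqrt(10) ≈ 200.49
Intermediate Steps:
F(U, L) = 3 (F(U, L) = 0 + 3 = 3)
S(c) = 3 + c
x(X) = 3*sqrt(10) (x(X) = sqrt(90) = 3*sqrt(10))
x(S(v(0))) + o(-191) = 3*sqrt(10) - 1*(-191) = 3*sqrt(10) + 191 = 191 + 3*sqrt(10)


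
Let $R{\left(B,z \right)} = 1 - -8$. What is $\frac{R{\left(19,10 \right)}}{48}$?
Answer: $\frac{3}{16} \approx 0.1875$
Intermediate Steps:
$R{\left(B,z \right)} = 9$ ($R{\left(B,z \right)} = 1 + 8 = 9$)
$\frac{R{\left(19,10 \right)}}{48} = \frac{9}{48} = 9 \cdot \frac{1}{48} = \frac{3}{16}$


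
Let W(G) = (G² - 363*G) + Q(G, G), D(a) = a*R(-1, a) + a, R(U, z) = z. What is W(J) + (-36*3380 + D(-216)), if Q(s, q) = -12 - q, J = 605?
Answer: 70553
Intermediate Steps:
D(a) = a + a² (D(a) = a*a + a = a² + a = a + a²)
W(G) = -12 + G² - 364*G (W(G) = (G² - 363*G) + (-12 - G) = -12 + G² - 364*G)
W(J) + (-36*3380 + D(-216)) = (-12 + 605² - 364*605) + (-36*3380 - 216*(1 - 216)) = (-12 + 366025 - 220220) + (-121680 - 216*(-215)) = 145793 + (-121680 + 46440) = 145793 - 75240 = 70553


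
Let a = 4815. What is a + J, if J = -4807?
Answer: 8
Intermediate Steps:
a + J = 4815 - 4807 = 8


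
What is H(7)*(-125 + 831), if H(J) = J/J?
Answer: 706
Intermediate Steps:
H(J) = 1
H(7)*(-125 + 831) = 1*(-125 + 831) = 1*706 = 706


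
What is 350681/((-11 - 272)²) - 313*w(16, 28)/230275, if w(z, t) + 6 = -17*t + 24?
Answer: 92234145781/18442494475 ≈ 5.0012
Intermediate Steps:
w(z, t) = 18 - 17*t (w(z, t) = -6 + (-17*t + 24) = -6 + (24 - 17*t) = 18 - 17*t)
350681/((-11 - 272)²) - 313*w(16, 28)/230275 = 350681/((-11 - 272)²) - 313*(18 - 17*28)/230275 = 350681/((-283)²) - 313*(18 - 476)*(1/230275) = 350681/80089 - 313*(-458)*(1/230275) = 350681*(1/80089) + 143354*(1/230275) = 350681/80089 + 143354/230275 = 92234145781/18442494475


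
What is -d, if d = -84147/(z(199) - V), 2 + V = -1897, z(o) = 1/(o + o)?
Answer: 33490506/755803 ≈ 44.311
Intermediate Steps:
z(o) = 1/(2*o)
V = -1899 (V = -2 - 1897 = -1899)
d = -33490506/755803 (d = -84147/((1/2)/199 - 1*(-1899)) = -84147/((1/2)*(1/199) + 1899) = -84147/(1/398 + 1899) = -84147/755803/398 = -84147*398/755803 = -33490506/755803 ≈ -44.311)
-d = -1*(-33490506/755803) = 33490506/755803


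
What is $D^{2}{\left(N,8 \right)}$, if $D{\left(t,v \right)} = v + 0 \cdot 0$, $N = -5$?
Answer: $64$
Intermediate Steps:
$D{\left(t,v \right)} = v$ ($D{\left(t,v \right)} = v + 0 = v$)
$D^{2}{\left(N,8 \right)} = 8^{2} = 64$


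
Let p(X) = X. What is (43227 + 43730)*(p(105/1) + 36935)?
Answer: 3220887280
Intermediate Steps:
(43227 + 43730)*(p(105/1) + 36935) = (43227 + 43730)*(105/1 + 36935) = 86957*(105*1 + 36935) = 86957*(105 + 36935) = 86957*37040 = 3220887280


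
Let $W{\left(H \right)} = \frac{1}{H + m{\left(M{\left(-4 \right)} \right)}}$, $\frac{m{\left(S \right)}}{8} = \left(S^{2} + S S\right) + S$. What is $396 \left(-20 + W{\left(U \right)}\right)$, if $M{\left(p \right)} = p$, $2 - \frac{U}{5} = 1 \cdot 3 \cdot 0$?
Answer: $- \frac{102938}{13} \approx -7918.3$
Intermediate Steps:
$U = 10$ ($U = 10 - 5 \cdot 1 \cdot 3 \cdot 0 = 10 - 5 \cdot 3 \cdot 0 = 10 - 0 = 10 + 0 = 10$)
$m{\left(S \right)} = 8 S + 16 S^{2}$ ($m{\left(S \right)} = 8 \left(\left(S^{2} + S S\right) + S\right) = 8 \left(\left(S^{2} + S^{2}\right) + S\right) = 8 \left(2 S^{2} + S\right) = 8 \left(S + 2 S^{2}\right) = 8 S + 16 S^{2}$)
$W{\left(H \right)} = \frac{1}{224 + H}$ ($W{\left(H \right)} = \frac{1}{H + 8 \left(-4\right) \left(1 + 2 \left(-4\right)\right)} = \frac{1}{H + 8 \left(-4\right) \left(1 - 8\right)} = \frac{1}{H + 8 \left(-4\right) \left(-7\right)} = \frac{1}{H + 224} = \frac{1}{224 + H}$)
$396 \left(-20 + W{\left(U \right)}\right) = 396 \left(-20 + \frac{1}{224 + 10}\right) = 396 \left(-20 + \frac{1}{234}\right) = 396 \left(- \frac{4679}{234}\right) = - \frac{102938}{13}$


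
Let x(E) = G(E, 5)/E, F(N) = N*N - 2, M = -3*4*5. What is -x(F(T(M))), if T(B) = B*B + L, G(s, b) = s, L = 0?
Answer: -1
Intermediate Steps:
M = -60 (M = -12*5 = -60)
T(B) = B² (T(B) = B*B + 0 = B² + 0 = B²)
F(N) = -2 + N² (F(N) = N² - 2 = -2 + N²)
x(E) = 1 (x(E) = E/E = 1)
-x(F(T(M))) = -1*1 = -1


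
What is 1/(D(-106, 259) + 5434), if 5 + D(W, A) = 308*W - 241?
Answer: -1/27460 ≈ -3.6417e-5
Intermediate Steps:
D(W, A) = -246 + 308*W (D(W, A) = -5 + (308*W - 241) = -5 + (-241 + 308*W) = -246 + 308*W)
1/(D(-106, 259) + 5434) = 1/((-246 + 308*(-106)) + 5434) = 1/((-246 - 32648) + 5434) = 1/(-32894 + 5434) = 1/(-27460) = -1/27460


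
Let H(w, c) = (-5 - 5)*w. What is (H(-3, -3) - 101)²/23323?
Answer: 5041/23323 ≈ 0.21614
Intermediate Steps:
H(w, c) = -10*w
(H(-3, -3) - 101)²/23323 = (-10*(-3) - 101)²/23323 = (30 - 101)²*(1/23323) = (-71)²*(1/23323) = 5041*(1/23323) = 5041/23323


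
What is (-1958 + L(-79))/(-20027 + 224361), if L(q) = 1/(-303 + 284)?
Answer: -37203/3882346 ≈ -0.0095826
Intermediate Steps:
L(q) = -1/19 (L(q) = 1/(-19) = -1/19)
(-1958 + L(-79))/(-20027 + 224361) = (-1958 - 1/19)/(-20027 + 224361) = -37203/19/204334 = -37203/19*1/204334 = -37203/3882346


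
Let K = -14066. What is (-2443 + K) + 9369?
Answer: -7140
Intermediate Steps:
(-2443 + K) + 9369 = (-2443 - 14066) + 9369 = -16509 + 9369 = -7140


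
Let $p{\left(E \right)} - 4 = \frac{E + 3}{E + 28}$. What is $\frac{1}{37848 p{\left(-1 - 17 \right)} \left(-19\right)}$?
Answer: $- \frac{1}{1797780} \approx -5.5624 \cdot 10^{-7}$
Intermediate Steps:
$p{\left(E \right)} = 4 + \frac{3 + E}{28 + E}$ ($p{\left(E \right)} = 4 + \frac{E + 3}{E + 28} = 4 + \frac{3 + E}{28 + E}$)
$\frac{1}{37848 p{\left(-1 - 17 \right)} \left(-19\right)} = \frac{1}{37848 \frac{5 \left(23 - 18\right)}{28 - 18} \left(-19\right)} = \frac{1}{37848 \cdot 5 \cdot \frac{1}{10} \cdot 5 \left(-19\right)} = \frac{1}{37848 \cdot \frac{5}{2} \left(-19\right)} = \frac{1}{37848 \left(- \frac{95}{2}\right)} = \frac{1}{37848} \left(- \frac{2}{95}\right) = - \frac{1}{1797780}$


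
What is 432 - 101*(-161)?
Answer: 16693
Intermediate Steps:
432 - 101*(-161) = 432 + 16261 = 16693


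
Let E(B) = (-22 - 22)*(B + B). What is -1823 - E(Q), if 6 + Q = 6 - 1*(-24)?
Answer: 289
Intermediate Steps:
Q = 24 (Q = -6 + (6 - 1*(-24)) = -6 + (6 + 24) = -6 + 30 = 24)
E(B) = -88*B
-1823 - E(Q) = -1823 - (-88)*24 = -1823 - 1*(-2112) = -1823 + 2112 = 289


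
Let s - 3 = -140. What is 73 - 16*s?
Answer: 2265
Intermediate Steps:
s = -137 (s = 3 - 140 = -137)
73 - 16*s = 73 - 16*(-137) = 73 + 2192 = 2265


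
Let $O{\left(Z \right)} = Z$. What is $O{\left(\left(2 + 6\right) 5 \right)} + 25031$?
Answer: $25071$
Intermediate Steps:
$O{\left(\left(2 + 6\right) 5 \right)} + 25031 = \left(2 + 6\right) 5 + 25031 = 8 \cdot 5 + 25031 = 40 + 25031 = 25071$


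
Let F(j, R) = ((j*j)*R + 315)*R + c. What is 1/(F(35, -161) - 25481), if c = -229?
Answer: 1/31676800 ≈ 3.1569e-8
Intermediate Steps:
F(j, R) = -229 + R*(315 + R*j**2) (F(j, R) = ((j*j)*R + 315)*R - 229 = (j**2*R + 315)*R - 229 = (R*j**2 + 315)*R - 229 = (315 + R*j**2)*R - 229 = R*(315 + R*j**2) - 229 = -229 + R*(315 + R*j**2))
1/(F(35, -161) - 25481) = 1/((-229 + 315*(-161) + (-161)**2*35**2) - 25481) = 1/((-229 - 50715 + 25921*1225) - 25481) = 1/((-229 - 50715 + 31753225) - 25481) = 1/(31702281 - 25481) = 1/31676800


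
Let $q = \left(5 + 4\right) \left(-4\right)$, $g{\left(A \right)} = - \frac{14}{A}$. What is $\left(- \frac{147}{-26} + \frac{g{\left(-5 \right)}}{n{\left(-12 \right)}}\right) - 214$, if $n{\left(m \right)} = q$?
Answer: $- \frac{121928}{585} \approx -208.42$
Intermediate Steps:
$q = -36$ ($q = 9 \left(-4\right) = -36$)
$n{\left(m \right)} = -36$
$\left(- \frac{147}{-26} + \frac{g{\left(-5 \right)}}{n{\left(-12 \right)}}\right) - 214 = \left(- \frac{147}{-26} + \frac{\left(-14\right) \frac{1}{-5}}{-36}\right) - 214 = \left(\left(-147\right) \left(- \frac{1}{26}\right) + \left(-14\right) \left(- \frac{1}{5}\right) \left(- \frac{1}{36}\right)\right) - 214 = \left(\frac{147}{26} + \frac{14}{5} \left(- \frac{1}{36}\right)\right) - 214 = \left(\frac{147}{26} - \frac{7}{90}\right) - 214 = \frac{3262}{585} - 214 = - \frac{121928}{585}$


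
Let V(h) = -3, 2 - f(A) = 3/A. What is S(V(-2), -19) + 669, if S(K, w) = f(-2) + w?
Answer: 1307/2 ≈ 653.50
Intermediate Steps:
f(A) = 2 - 3/A
S(K, w) = 7/2 + w (S(K, w) = (2 - 3/(-2)) + w = (2 - 3*(-½)) + w = (2 + 3/2) + w = 7/2 + w)
S(V(-2), -19) + 669 = (7/2 - 19) + 669 = -31/2 + 669 = 1307/2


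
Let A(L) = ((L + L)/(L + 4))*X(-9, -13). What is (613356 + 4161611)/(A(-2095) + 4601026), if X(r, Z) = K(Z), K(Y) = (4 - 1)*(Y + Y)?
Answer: 3328151999/3206806182 ≈ 1.0378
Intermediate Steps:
K(Y) = 6*Y (K(Y) = 3*(2*Y) = 6*Y)
X(r, Z) = 6*Z
A(L) = -156*L/(4 + L) (A(L) = ((L + L)/(L + 4))*(6*(-13)) = ((2*L)/(4 + L))*(-78) = (2*L/(4 + L))*(-78) = -156*L/(4 + L))
(613356 + 4161611)/(A(-2095) + 4601026) = (613356 + 4161611)/(-156*(-2095)/(4 - 2095) + 4601026) = 4774967/(-156*(-2095)/(-2091) + 4601026) = 4774967/(-156*(-2095)*(-1/2091) + 4601026) = 4774967/(-108940/697 + 4601026) = 4774967/(3206806182/697) = 4774967*(697/3206806182) = 3328151999/3206806182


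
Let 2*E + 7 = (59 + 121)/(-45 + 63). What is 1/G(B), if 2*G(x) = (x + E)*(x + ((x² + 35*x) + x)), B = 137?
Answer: 2/3301563 ≈ 6.0577e-7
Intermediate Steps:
E = 3/2 (E = -7/2 + ((59 + 121)/(-45 + 63))/2 = -7/2 + (180/18)/2 = -7/2 + (180*(1/18))/2 = -7/2 + (½)*10 = -7/2 + 5 = 3/2 ≈ 1.5000)
G(x) = (3/2 + x)*(x² + 37*x)/2 (G(x) = ((x + 3/2)*(x + ((x² + 35*x) + x)))/2 = ((3/2 + x)*(x + (x² + 36*x)))/2 = ((3/2 + x)*(x² + 37*x))/2 = (3/2 + x)*(x² + 37*x)/2)
1/G(B) = 1/((¼)*137*(111 + 2*137² + 77*137)) = 1/((¼)*137*(111 + 2*18769 + 10549)) = 1/((¼)*137*(111 + 37538 + 10549)) = 1/((¼)*137*48198) = 1/(3301563/2) = 2/3301563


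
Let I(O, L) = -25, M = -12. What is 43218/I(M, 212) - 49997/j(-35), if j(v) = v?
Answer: -52541/175 ≈ -300.23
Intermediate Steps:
43218/I(M, 212) - 49997/j(-35) = 43218/(-25) - 49997/(-35) = 43218*(-1/25) - 49997*(-1/35) = -43218/25 + 49997/35 = -52541/175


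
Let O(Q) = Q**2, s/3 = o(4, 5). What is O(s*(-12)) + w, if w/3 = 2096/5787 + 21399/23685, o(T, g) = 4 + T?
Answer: 1263249742111/15229455 ≈ 82948.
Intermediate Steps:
s = 24 (s = 3*(4 + 4) = 3*8 = 24)
w = 57826591/15229455 (w = 3*(2096/5787 + 21399/23685) = 3*(2096*(1/5787) + 21399*(1/23685)) = 3*(2096/5787 + 7133/7895) = 3*(57826591/45688365) = 57826591/15229455 ≈ 3.7970)
O(s*(-12)) + w = (24*(-12))**2 + 57826591/15229455 = (-288)**2 + 57826591/15229455 = 82944 + 57826591/15229455 = 1263249742111/15229455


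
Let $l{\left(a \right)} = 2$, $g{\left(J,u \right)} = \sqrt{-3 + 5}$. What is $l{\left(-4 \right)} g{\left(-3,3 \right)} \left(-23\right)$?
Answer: $- 46 \sqrt{2} \approx -65.054$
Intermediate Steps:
$g{\left(J,u \right)} = \sqrt{2}$
$l{\left(-4 \right)} g{\left(-3,3 \right)} \left(-23\right) = 2 \sqrt{2} \left(-23\right) = - 46 \sqrt{2}$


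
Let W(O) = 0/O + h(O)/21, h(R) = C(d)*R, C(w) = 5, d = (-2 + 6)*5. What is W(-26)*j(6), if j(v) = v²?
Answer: -1560/7 ≈ -222.86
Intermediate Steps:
d = 20 (d = 4*5 = 20)
h(R) = 5*R
W(O) = 5*O/21 (W(O) = 0/O + (5*O)/21 = 0 + (5*O)*(1/21) = 0 + 5*O/21 = 5*O/21)
W(-26)*j(6) = ((5/21)*(-26))*6² = -130/21*36 = -1560/7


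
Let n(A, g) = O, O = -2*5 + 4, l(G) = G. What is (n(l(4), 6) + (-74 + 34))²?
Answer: 2116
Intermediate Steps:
O = -6 (O = -10 + 4 = -6)
n(A, g) = -6
(n(l(4), 6) + (-74 + 34))² = (-6 + (-74 + 34))² = (-6 - 40)² = (-46)² = 2116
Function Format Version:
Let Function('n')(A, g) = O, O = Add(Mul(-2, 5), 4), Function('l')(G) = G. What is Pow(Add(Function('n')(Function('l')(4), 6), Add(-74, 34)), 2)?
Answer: 2116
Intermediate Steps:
O = -6 (O = Add(-10, 4) = -6)
Function('n')(A, g) = -6
Pow(Add(Function('n')(Function('l')(4), 6), Add(-74, 34)), 2) = Pow(Add(-6, Add(-74, 34)), 2) = Pow(Add(-6, -40), 2) = Pow(-46, 2) = 2116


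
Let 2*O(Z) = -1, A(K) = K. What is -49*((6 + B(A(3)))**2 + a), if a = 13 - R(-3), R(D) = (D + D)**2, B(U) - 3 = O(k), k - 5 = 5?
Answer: -9653/4 ≈ -2413.3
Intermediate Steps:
k = 10 (k = 5 + 5 = 10)
O(Z) = -1/2 (O(Z) = (1/2)*(-1) = -1/2)
B(U) = 5/2 (B(U) = 3 - 1/2 = 5/2)
R(D) = 4*D**2 (R(D) = (2*D)**2 = 4*D**2)
a = -23 (a = 13 - 4*(-3)**2 = 13 - 4*9 = 13 - 1*36 = 13 - 36 = -23)
-49*((6 + B(A(3)))**2 + a) = -49*((6 + 5/2)**2 - 23) = -49*((17/2)**2 - 23) = -49*(289/4 - 23) = -49*197/4 = -9653/4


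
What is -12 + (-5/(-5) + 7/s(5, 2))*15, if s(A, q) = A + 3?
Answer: 129/8 ≈ 16.125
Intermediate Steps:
s(A, q) = 3 + A
-12 + (-5/(-5) + 7/s(5, 2))*15 = -12 + (-5/(-5) + 7/(3 + 5))*15 = -12 + (-5*(-⅕) + 7/8)*15 = -12 + (1 + 7*(⅛))*15 = -12 + (1 + 7/8)*15 = -12 + (15/8)*15 = -12 + 225/8 = 129/8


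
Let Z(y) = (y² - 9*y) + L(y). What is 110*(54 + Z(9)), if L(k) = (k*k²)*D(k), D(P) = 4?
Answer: 326700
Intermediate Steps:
L(k) = 4*k³ (L(k) = (k*k²)*4 = k³*4 = 4*k³)
Z(y) = y² - 9*y + 4*y³ (Z(y) = (y² - 9*y) + 4*y³ = y² - 9*y + 4*y³)
110*(54 + Z(9)) = 110*(54 + 9*(-9 + 9 + 4*9²)) = 110*(54 + 9*(-9 + 9 + 4*81)) = 110*(54 + 9*(-9 + 9 + 324)) = 110*(54 + 9*324) = 110*(54 + 2916) = 110*2970 = 326700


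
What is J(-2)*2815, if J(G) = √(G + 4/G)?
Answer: 5630*I ≈ 5630.0*I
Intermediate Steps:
J(-2)*2815 = √(-2 + 4/(-2))*2815 = √(-2 + 4*(-½))*2815 = √(-2 - 2)*2815 = √(-4)*2815 = (2*I)*2815 = 5630*I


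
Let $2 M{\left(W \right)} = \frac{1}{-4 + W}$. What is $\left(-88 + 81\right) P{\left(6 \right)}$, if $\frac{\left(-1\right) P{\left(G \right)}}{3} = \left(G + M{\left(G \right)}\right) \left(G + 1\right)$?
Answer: $\frac{3675}{4} \approx 918.75$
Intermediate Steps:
$M{\left(W \right)} = \frac{1}{2 \left(-4 + W\right)}$
$P{\left(G \right)} = - 3 \left(1 + G\right) \left(G + \frac{1}{2 \left(-4 + G\right)}\right)$ ($P{\left(G \right)} = - 3 \left(G + \frac{1}{2 \left(-4 + G\right)}\right) \left(G + 1\right) = - 3 \left(G + \frac{1}{2 \left(-4 + G\right)}\right) \left(1 + G\right) = - 3 \left(1 + G\right) \left(G + \frac{1}{2 \left(-4 + G\right)}\right)$)
$\left(-88 + 81\right) P{\left(6 \right)} = \left(-88 + 81\right) \frac{3 \left(-1 - 2 \cdot 6^{3} + 6 \cdot 6^{2} + 7 \cdot 6\right)}{2 \left(-4 + 6\right)} = - 7 \frac{3 \left(-1 - 432 + 6 \cdot 36 + 42\right)}{2 \cdot 2} = - 7 \cdot \frac{3}{2} \cdot \frac{1}{2} \left(-1 - 432 + 216 + 42\right) = - 7 \cdot \frac{3}{2} \cdot \frac{1}{2} \left(-175\right) = \left(-7\right) \left(- \frac{525}{4}\right) = \frac{3675}{4}$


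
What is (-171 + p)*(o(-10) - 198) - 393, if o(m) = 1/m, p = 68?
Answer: 200113/10 ≈ 20011.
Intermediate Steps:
(-171 + p)*(o(-10) - 198) - 393 = (-171 + 68)*(1/(-10) - 198) - 393 = -103*(-⅒ - 198) - 393 = -103*(-1981/10) - 393 = 204043/10 - 393 = 200113/10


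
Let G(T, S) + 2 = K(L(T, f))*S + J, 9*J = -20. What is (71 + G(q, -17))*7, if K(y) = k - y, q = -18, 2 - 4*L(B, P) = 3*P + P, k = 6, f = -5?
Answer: 7343/18 ≈ 407.94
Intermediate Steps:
J = -20/9 (J = (⅑)*(-20) = -20/9 ≈ -2.2222)
L(B, P) = ½ - P (L(B, P) = ½ - (3*P + P)/4 = ½ - P)
K(y) = 6 - y
G(T, S) = -38/9 + S/2 (G(T, S) = -2 + ((6 - (½ - 1*(-5)))*S - 20/9) = -2 + ((6 - (½ + 5))*S - 20/9) = -2 + ((6 - 1*11/2)*S - 20/9) = -2 + ((6 - 11/2)*S - 20/9) = -2 + (S/2 - 20/9) = -2 + (-20/9 + S/2) = -38/9 + S/2)
(71 + G(q, -17))*7 = (71 + (-38/9 + (½)*(-17)))*7 = (71 + (-38/9 - 17/2))*7 = (71 - 229/18)*7 = (1049/18)*7 = 7343/18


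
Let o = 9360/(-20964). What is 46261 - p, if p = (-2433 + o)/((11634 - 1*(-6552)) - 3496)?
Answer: 1187220186461/25663430 ≈ 46261.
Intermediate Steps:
o = -780/1747 (o = 9360*(-1/20964) = -780/1747 ≈ -0.44648)
p = -4251231/25663430 (p = (-2433 - 780/1747)/((11634 - 1*(-6552)) - 3496) = -4251231/(1747*((11634 + 6552) - 3496)) = -4251231/(1747*(18186 - 3496)) = -4251231/1747/14690 = -4251231/1747*1/14690 = -4251231/25663430 ≈ -0.16565)
46261 - p = 46261 - 1*(-4251231/25663430) = 46261 + 4251231/25663430 = 1187220186461/25663430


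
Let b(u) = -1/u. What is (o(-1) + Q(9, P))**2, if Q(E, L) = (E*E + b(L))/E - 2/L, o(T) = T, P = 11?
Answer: 597529/9801 ≈ 60.966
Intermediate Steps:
Q(E, L) = -2/L + (E**2 - 1/L)/E (Q(E, L) = (E*E - 1/L)/E - 2/L = (E**2 - 1/L)/E - 2/L = -2/L + (E**2 - 1/L)/E)
(o(-1) + Q(9, P))**2 = (-1 + (9 - 2/11 - 1/(9*11)))**2 = (-1 + (9 - 2*1/11 - 1*1/9*1/11))**2 = (-1 + (9 - 2/11 - 1/99))**2 = (-1 + 872/99)**2 = (773/99)**2 = 597529/9801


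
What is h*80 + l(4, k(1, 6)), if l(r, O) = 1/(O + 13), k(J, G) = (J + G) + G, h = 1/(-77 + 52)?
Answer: -411/130 ≈ -3.1615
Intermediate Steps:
h = -1/25 (h = 1/(-25) = -1/25 ≈ -0.040000)
k(J, G) = J + 2*G (k(J, G) = (G + J) + G = J + 2*G)
l(r, O) = 1/(13 + O)
h*80 + l(4, k(1, 6)) = -1/25*80 + 1/(13 + (1 + 2*6)) = -16/5 + 1/(13 + (1 + 12)) = -16/5 + 1/(13 + 13) = -16/5 + 1/26 = -411/130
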